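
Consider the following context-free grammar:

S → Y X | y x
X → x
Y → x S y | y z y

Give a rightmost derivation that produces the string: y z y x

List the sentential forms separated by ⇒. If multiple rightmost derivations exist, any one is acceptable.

S ⇒ Y X ⇒ Y x ⇒ y z y x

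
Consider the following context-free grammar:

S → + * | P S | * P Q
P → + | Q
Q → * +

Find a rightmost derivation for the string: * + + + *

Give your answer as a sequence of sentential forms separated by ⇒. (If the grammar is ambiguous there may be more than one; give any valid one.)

S ⇒ P S ⇒ P P S ⇒ P P + * ⇒ P + + * ⇒ Q + + * ⇒ * + + + *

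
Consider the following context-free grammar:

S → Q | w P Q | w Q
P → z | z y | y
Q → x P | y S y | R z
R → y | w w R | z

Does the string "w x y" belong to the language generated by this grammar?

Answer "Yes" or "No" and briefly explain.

Yes - a valid derivation exists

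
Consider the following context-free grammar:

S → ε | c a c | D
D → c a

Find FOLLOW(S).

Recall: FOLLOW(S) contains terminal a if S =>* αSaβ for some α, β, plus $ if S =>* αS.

We compute FOLLOW(S) using the standard algorithm.
FOLLOW(S) starts with {$}.
FIRST(D) = {c}
FIRST(S) = {c, ε}
FOLLOW(D) = {$}
FOLLOW(S) = {$}
Therefore, FOLLOW(S) = {$}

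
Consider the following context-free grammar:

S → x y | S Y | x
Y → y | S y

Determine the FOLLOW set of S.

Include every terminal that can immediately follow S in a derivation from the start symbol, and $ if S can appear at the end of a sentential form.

We compute FOLLOW(S) using the standard algorithm.
FOLLOW(S) starts with {$}.
FIRST(S) = {x}
FIRST(Y) = {x, y}
FOLLOW(S) = {$, x, y}
FOLLOW(Y) = {$, x, y}
Therefore, FOLLOW(S) = {$, x, y}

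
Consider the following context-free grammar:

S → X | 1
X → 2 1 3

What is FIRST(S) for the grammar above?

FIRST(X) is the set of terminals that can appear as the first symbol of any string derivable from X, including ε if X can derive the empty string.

We compute FIRST(S) using the standard algorithm.
FIRST(S) = {1, 2}
FIRST(X) = {2}
Therefore, FIRST(S) = {1, 2}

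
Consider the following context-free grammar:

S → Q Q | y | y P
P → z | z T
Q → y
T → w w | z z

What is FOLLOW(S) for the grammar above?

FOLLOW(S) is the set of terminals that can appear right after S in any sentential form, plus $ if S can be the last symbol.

We compute FOLLOW(S) using the standard algorithm.
FOLLOW(S) starts with {$}.
FIRST(P) = {z}
FIRST(Q) = {y}
FIRST(S) = {y}
FIRST(T) = {w, z}
FOLLOW(P) = {$}
FOLLOW(Q) = {$, y}
FOLLOW(S) = {$}
FOLLOW(T) = {$}
Therefore, FOLLOW(S) = {$}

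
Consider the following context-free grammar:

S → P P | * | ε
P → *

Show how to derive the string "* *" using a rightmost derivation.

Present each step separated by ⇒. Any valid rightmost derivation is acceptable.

S ⇒ P P ⇒ P * ⇒ * *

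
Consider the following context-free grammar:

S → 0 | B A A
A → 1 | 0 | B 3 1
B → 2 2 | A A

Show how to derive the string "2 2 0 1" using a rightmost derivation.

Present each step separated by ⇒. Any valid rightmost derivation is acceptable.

S ⇒ B A A ⇒ B A 1 ⇒ B 0 1 ⇒ 2 2 0 1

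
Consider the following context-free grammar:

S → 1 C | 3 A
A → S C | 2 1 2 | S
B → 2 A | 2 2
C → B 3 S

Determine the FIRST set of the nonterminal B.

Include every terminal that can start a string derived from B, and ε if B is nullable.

We compute FIRST(B) using the standard algorithm.
FIRST(A) = {1, 2, 3}
FIRST(B) = {2}
FIRST(C) = {2}
FIRST(S) = {1, 3}
Therefore, FIRST(B) = {2}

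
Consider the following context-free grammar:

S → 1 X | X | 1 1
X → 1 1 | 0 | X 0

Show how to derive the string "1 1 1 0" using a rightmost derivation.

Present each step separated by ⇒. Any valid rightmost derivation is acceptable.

S ⇒ 1 X ⇒ 1 X 0 ⇒ 1 1 1 0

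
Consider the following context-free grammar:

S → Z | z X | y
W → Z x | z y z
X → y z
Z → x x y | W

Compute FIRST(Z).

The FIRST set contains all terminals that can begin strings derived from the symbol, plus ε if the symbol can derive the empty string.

We compute FIRST(Z) using the standard algorithm.
FIRST(S) = {x, y, z}
FIRST(W) = {x, z}
FIRST(X) = {y}
FIRST(Z) = {x, z}
Therefore, FIRST(Z) = {x, z}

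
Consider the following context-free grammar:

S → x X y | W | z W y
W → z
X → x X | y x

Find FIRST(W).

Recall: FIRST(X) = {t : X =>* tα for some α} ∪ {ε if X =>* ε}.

We compute FIRST(W) using the standard algorithm.
FIRST(S) = {x, z}
FIRST(W) = {z}
FIRST(X) = {x, y}
Therefore, FIRST(W) = {z}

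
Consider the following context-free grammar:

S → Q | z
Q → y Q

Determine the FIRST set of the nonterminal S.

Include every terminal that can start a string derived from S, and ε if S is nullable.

We compute FIRST(S) using the standard algorithm.
FIRST(Q) = {y}
FIRST(S) = {y, z}
Therefore, FIRST(S) = {y, z}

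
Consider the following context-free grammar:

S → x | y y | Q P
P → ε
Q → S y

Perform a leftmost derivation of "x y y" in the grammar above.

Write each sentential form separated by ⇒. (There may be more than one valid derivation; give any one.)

S ⇒ Q P ⇒ S y P ⇒ Q P y P ⇒ S y P y P ⇒ x y P y P ⇒ x y y P ⇒ x y y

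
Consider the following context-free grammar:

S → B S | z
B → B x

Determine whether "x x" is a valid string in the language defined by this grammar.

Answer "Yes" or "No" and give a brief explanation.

No - no valid derivation exists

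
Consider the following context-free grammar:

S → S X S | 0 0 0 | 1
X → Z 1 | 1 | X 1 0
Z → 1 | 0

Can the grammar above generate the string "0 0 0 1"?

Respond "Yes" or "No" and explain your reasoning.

No - no valid derivation exists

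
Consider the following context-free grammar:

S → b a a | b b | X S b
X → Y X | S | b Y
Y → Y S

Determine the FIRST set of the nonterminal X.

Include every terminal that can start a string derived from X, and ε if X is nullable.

We compute FIRST(X) using the standard algorithm.
FIRST(S) = {b}
FIRST(X) = {b}
FIRST(Y) = {}
Therefore, FIRST(X) = {b}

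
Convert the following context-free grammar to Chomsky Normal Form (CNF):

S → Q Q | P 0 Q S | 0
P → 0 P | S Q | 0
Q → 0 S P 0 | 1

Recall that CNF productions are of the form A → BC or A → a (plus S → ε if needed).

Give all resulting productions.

T0 → 0; S → 0; P → 0; Q → 1; S → Q Q; S → P X0; X0 → T0 X1; X1 → Q S; P → T0 P; P → S Q; Q → T0 X2; X2 → S X3; X3 → P T0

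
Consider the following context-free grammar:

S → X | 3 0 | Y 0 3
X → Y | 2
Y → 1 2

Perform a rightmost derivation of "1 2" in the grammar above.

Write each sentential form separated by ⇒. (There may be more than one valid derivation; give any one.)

S ⇒ X ⇒ Y ⇒ 1 2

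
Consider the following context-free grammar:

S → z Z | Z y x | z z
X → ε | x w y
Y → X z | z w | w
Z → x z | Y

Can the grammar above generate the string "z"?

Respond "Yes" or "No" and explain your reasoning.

No - no valid derivation exists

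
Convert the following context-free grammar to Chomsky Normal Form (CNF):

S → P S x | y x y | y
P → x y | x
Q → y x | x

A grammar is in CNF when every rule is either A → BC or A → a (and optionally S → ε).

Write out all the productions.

TX → x; TY → y; S → y; P → x; Q → x; S → P X0; X0 → S TX; S → TY X1; X1 → TX TY; P → TX TY; Q → TY TX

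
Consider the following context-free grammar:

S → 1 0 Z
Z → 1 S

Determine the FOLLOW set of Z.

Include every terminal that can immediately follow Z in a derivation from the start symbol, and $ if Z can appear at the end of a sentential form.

We compute FOLLOW(Z) using the standard algorithm.
FOLLOW(S) starts with {$}.
FIRST(S) = {1}
FIRST(Z) = {1}
FOLLOW(S) = {$}
FOLLOW(Z) = {$}
Therefore, FOLLOW(Z) = {$}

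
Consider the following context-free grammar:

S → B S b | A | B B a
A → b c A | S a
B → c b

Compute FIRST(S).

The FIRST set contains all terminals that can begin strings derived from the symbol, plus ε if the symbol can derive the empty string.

We compute FIRST(S) using the standard algorithm.
FIRST(A) = {b, c}
FIRST(B) = {c}
FIRST(S) = {b, c}
Therefore, FIRST(S) = {b, c}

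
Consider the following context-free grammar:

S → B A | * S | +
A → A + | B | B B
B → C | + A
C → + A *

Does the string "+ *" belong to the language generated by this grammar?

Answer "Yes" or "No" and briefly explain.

No - no valid derivation exists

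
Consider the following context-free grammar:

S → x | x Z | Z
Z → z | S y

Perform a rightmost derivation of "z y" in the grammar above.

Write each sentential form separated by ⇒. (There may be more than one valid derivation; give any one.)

S ⇒ Z ⇒ S y ⇒ Z y ⇒ z y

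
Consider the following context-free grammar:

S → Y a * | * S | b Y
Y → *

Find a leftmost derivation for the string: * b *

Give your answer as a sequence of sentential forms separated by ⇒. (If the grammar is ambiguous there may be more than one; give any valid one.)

S ⇒ * S ⇒ * b Y ⇒ * b *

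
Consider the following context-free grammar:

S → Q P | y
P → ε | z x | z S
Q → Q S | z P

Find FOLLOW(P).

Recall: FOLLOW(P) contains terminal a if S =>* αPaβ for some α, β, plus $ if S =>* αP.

We compute FOLLOW(P) using the standard algorithm.
FOLLOW(S) starts with {$}.
FIRST(P) = {z, ε}
FIRST(Q) = {z}
FIRST(S) = {y, z}
FOLLOW(P) = {$, y, z}
FOLLOW(Q) = {$, y, z}
FOLLOW(S) = {$, y, z}
Therefore, FOLLOW(P) = {$, y, z}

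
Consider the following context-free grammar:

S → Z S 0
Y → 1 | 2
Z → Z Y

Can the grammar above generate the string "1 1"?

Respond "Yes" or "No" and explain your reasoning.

No - no valid derivation exists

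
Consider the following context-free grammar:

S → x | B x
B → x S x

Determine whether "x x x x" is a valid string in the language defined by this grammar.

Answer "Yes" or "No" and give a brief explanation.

Yes - a valid derivation exists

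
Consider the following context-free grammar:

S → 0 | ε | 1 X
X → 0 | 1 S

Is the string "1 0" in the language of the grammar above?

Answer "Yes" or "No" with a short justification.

Yes - a valid derivation exists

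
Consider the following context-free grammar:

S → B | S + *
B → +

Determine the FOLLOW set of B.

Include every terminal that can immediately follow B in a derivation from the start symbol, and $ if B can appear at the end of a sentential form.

We compute FOLLOW(B) using the standard algorithm.
FOLLOW(S) starts with {$}.
FIRST(B) = {+}
FIRST(S) = {+}
FOLLOW(B) = {$, +}
FOLLOW(S) = {$, +}
Therefore, FOLLOW(B) = {$, +}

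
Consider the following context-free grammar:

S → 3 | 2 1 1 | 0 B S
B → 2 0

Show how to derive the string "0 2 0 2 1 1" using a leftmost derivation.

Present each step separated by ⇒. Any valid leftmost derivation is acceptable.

S ⇒ 0 B S ⇒ 0 2 0 S ⇒ 0 2 0 2 1 1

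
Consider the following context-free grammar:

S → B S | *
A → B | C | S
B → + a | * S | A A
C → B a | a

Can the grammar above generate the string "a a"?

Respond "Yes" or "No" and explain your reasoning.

No - no valid derivation exists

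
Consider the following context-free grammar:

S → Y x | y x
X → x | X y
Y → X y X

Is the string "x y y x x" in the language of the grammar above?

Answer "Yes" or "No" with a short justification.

Yes - a valid derivation exists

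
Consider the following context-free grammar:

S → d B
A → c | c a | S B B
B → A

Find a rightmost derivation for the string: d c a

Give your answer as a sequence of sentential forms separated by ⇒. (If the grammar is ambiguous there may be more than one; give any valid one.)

S ⇒ d B ⇒ d A ⇒ d c a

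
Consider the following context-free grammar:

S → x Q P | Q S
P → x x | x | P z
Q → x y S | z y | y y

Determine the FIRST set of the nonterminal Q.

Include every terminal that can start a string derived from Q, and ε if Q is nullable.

We compute FIRST(Q) using the standard algorithm.
FIRST(P) = {x}
FIRST(Q) = {x, y, z}
FIRST(S) = {x, y, z}
Therefore, FIRST(Q) = {x, y, z}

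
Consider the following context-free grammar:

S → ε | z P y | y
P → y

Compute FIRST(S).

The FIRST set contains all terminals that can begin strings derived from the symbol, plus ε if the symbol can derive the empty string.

We compute FIRST(S) using the standard algorithm.
FIRST(P) = {y}
FIRST(S) = {y, z, ε}
Therefore, FIRST(S) = {y, z, ε}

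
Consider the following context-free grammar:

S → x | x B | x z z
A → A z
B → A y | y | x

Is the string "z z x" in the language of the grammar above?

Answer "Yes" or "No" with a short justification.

No - no valid derivation exists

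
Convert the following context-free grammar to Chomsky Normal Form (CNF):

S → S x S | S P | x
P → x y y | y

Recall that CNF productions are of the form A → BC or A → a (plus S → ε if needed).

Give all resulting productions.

TX → x; S → x; TY → y; P → y; S → S X0; X0 → TX S; S → S P; P → TX X1; X1 → TY TY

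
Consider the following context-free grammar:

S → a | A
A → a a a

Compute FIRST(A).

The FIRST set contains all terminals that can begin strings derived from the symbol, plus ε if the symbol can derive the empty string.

We compute FIRST(A) using the standard algorithm.
FIRST(A) = {a}
FIRST(S) = {a}
Therefore, FIRST(A) = {a}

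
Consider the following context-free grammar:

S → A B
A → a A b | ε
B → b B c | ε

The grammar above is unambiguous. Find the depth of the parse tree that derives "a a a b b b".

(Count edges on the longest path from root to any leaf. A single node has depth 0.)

5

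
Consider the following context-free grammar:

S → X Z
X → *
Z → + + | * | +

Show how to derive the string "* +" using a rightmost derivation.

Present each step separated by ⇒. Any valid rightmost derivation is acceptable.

S ⇒ X Z ⇒ X + ⇒ * +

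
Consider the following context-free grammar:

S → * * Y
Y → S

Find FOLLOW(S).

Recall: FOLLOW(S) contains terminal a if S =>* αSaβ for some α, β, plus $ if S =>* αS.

We compute FOLLOW(S) using the standard algorithm.
FOLLOW(S) starts with {$}.
FIRST(S) = {*}
FIRST(Y) = {*}
FOLLOW(S) = {$}
FOLLOW(Y) = {$}
Therefore, FOLLOW(S) = {$}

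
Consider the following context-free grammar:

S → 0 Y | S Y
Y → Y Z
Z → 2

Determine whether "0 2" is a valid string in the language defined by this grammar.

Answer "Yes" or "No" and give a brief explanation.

No - no valid derivation exists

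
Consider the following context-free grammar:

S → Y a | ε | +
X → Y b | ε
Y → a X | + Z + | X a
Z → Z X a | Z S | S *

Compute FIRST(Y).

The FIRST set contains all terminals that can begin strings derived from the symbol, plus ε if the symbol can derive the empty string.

We compute FIRST(Y) using the standard algorithm.
FIRST(S) = {+, a, ε}
FIRST(X) = {+, a, ε}
FIRST(Y) = {+, a}
FIRST(Z) = {*, +, a}
Therefore, FIRST(Y) = {+, a}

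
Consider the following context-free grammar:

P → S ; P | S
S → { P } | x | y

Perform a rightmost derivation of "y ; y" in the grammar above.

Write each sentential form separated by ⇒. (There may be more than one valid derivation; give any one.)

P ⇒ S ; P ⇒ S ; S ⇒ S ; y ⇒ y ; y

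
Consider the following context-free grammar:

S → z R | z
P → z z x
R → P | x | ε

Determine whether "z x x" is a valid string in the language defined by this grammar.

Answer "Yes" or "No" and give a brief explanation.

No - no valid derivation exists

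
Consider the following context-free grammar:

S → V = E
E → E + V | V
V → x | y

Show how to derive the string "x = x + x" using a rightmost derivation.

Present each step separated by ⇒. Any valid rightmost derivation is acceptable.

S ⇒ V = E ⇒ V = E + V ⇒ V = E + x ⇒ V = V + x ⇒ V = x + x ⇒ x = x + x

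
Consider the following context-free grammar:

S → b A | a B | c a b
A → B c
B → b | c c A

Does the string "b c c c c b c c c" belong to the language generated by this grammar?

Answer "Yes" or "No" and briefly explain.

Yes - a valid derivation exists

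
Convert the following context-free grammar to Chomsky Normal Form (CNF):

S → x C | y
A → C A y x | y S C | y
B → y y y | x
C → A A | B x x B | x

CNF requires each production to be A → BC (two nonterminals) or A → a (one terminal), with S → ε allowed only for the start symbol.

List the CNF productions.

TX → x; S → y; TY → y; A → y; B → x; C → x; S → TX C; A → C X0; X0 → A X1; X1 → TY TX; A → TY X2; X2 → S C; B → TY X3; X3 → TY TY; C → A A; C → B X4; X4 → TX X5; X5 → TX B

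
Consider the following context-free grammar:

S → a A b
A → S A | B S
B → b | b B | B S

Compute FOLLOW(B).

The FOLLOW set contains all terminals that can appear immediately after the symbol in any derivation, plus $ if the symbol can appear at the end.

We compute FOLLOW(B) using the standard algorithm.
FOLLOW(S) starts with {$}.
FIRST(A) = {a, b}
FIRST(B) = {b}
FIRST(S) = {a}
FOLLOW(A) = {b}
FOLLOW(B) = {a}
FOLLOW(S) = {$, a, b}
Therefore, FOLLOW(B) = {a}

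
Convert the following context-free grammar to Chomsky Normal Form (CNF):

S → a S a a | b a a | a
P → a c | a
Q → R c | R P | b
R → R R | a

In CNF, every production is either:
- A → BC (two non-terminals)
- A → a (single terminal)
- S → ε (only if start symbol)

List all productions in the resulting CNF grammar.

TA → a; TB → b; S → a; TC → c; P → a; Q → b; R → a; S → TA X0; X0 → S X1; X1 → TA TA; S → TB X2; X2 → TA TA; P → TA TC; Q → R TC; Q → R P; R → R R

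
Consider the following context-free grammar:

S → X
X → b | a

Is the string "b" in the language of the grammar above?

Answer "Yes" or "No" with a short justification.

Yes - a valid derivation exists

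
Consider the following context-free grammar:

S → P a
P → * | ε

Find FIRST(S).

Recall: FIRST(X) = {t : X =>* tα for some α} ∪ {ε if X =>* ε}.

We compute FIRST(S) using the standard algorithm.
FIRST(P) = {*, ε}
FIRST(S) = {*, a}
Therefore, FIRST(S) = {*, a}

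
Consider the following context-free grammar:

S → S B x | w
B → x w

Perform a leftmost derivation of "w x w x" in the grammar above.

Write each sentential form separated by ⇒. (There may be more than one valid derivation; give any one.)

S ⇒ S B x ⇒ w B x ⇒ w x w x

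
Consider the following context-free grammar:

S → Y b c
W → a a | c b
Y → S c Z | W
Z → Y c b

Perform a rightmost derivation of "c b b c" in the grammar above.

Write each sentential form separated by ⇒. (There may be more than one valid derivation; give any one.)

S ⇒ Y b c ⇒ W b c ⇒ c b b c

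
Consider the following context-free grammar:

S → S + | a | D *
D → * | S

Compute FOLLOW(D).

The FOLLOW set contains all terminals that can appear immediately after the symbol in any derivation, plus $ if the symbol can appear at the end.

We compute FOLLOW(D) using the standard algorithm.
FOLLOW(S) starts with {$}.
FIRST(D) = {*, a}
FIRST(S) = {*, a}
FOLLOW(D) = {*}
FOLLOW(S) = {$, *, +}
Therefore, FOLLOW(D) = {*}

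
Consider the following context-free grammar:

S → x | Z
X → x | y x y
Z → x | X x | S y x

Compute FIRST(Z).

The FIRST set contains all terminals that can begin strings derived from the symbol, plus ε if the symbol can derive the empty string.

We compute FIRST(Z) using the standard algorithm.
FIRST(S) = {x, y}
FIRST(X) = {x, y}
FIRST(Z) = {x, y}
Therefore, FIRST(Z) = {x, y}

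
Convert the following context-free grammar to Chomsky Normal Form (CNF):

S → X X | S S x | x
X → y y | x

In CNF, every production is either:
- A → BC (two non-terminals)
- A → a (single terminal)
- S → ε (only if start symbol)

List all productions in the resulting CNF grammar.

TX → x; S → x; TY → y; X → x; S → X X; S → S X0; X0 → S TX; X → TY TY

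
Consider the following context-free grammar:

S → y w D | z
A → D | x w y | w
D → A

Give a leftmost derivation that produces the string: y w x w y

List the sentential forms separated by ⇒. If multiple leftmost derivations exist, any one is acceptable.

S ⇒ y w D ⇒ y w A ⇒ y w x w y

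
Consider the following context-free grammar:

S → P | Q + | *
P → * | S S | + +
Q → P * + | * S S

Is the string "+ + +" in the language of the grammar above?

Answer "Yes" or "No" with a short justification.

No - no valid derivation exists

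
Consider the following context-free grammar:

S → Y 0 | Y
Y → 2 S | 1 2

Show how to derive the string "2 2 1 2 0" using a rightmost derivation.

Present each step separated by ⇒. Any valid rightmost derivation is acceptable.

S ⇒ Y 0 ⇒ 2 S 0 ⇒ 2 Y 0 ⇒ 2 2 S 0 ⇒ 2 2 Y 0 ⇒ 2 2 1 2 0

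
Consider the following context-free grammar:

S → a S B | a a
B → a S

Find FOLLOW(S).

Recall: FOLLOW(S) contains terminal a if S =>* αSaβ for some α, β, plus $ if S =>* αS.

We compute FOLLOW(S) using the standard algorithm.
FOLLOW(S) starts with {$}.
FIRST(B) = {a}
FIRST(S) = {a}
FOLLOW(B) = {$, a}
FOLLOW(S) = {$, a}
Therefore, FOLLOW(S) = {$, a}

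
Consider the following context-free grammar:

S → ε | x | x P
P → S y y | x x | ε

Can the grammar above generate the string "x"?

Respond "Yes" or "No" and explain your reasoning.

Yes - a valid derivation exists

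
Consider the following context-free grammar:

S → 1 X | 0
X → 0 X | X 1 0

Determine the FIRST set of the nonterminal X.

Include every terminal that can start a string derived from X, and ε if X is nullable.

We compute FIRST(X) using the standard algorithm.
FIRST(S) = {0, 1}
FIRST(X) = {0}
Therefore, FIRST(X) = {0}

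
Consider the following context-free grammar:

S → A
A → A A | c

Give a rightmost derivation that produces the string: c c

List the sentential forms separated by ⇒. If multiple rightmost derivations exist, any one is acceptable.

S ⇒ A ⇒ A A ⇒ A c ⇒ c c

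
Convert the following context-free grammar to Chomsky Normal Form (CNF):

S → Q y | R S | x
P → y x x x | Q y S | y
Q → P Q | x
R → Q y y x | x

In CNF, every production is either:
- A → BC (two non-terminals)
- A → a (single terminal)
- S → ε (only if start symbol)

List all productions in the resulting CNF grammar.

TY → y; S → x; TX → x; P → y; Q → x; R → x; S → Q TY; S → R S; P → TY X0; X0 → TX X1; X1 → TX TX; P → Q X2; X2 → TY S; Q → P Q; R → Q X3; X3 → TY X4; X4 → TY TX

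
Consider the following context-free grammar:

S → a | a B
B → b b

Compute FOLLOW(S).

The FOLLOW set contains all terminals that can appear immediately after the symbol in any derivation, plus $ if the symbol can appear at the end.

We compute FOLLOW(S) using the standard algorithm.
FOLLOW(S) starts with {$}.
FIRST(B) = {b}
FIRST(S) = {a}
FOLLOW(B) = {$}
FOLLOW(S) = {$}
Therefore, FOLLOW(S) = {$}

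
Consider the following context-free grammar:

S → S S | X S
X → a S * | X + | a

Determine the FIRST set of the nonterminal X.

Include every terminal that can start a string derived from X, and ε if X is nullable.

We compute FIRST(X) using the standard algorithm.
FIRST(S) = {a}
FIRST(X) = {a}
Therefore, FIRST(X) = {a}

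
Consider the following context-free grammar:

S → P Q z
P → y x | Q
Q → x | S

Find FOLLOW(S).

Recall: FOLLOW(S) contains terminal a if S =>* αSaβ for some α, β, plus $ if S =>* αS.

We compute FOLLOW(S) using the standard algorithm.
FOLLOW(S) starts with {$}.
FIRST(P) = {x, y}
FIRST(Q) = {x, y}
FIRST(S) = {x, y}
FOLLOW(P) = {x, y}
FOLLOW(Q) = {x, y, z}
FOLLOW(S) = {$, x, y, z}
Therefore, FOLLOW(S) = {$, x, y, z}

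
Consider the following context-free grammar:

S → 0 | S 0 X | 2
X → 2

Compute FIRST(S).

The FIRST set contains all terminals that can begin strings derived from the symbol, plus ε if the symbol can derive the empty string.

We compute FIRST(S) using the standard algorithm.
FIRST(S) = {0, 2}
FIRST(X) = {2}
Therefore, FIRST(S) = {0, 2}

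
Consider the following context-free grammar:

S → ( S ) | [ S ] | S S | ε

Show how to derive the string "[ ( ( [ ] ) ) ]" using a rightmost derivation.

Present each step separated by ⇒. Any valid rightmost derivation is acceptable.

S ⇒ [ S ] ⇒ [ ( S ) ] ⇒ [ ( ( S ) ) ] ⇒ [ ( ( [ S ] ) ) ] ⇒ [ ( ( [ ] ) ) ]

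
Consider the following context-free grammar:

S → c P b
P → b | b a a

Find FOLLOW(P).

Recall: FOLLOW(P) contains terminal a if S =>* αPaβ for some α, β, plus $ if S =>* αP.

We compute FOLLOW(P) using the standard algorithm.
FOLLOW(S) starts with {$}.
FIRST(P) = {b}
FIRST(S) = {c}
FOLLOW(P) = {b}
FOLLOW(S) = {$}
Therefore, FOLLOW(P) = {b}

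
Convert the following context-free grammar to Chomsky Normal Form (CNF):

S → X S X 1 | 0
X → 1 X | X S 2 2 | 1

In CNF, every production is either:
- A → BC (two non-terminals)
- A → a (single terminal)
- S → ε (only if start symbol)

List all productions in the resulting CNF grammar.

T1 → 1; S → 0; T2 → 2; X → 1; S → X X0; X0 → S X1; X1 → X T1; X → T1 X; X → X X2; X2 → S X3; X3 → T2 T2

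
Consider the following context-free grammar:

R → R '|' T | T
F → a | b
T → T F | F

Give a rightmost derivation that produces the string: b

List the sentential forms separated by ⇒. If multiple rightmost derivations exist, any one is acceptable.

R ⇒ T ⇒ F ⇒ b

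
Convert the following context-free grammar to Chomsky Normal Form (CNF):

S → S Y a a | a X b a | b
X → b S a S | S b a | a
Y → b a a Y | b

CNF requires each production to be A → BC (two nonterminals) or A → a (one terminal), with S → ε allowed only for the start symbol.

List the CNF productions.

TA → a; TB → b; S → b; X → a; Y → b; S → S X0; X0 → Y X1; X1 → TA TA; S → TA X2; X2 → X X3; X3 → TB TA; X → TB X4; X4 → S X5; X5 → TA S; X → S X6; X6 → TB TA; Y → TB X7; X7 → TA X8; X8 → TA Y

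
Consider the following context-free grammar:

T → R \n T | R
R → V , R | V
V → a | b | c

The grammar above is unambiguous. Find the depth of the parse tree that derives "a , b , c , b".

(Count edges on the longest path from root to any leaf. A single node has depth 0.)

6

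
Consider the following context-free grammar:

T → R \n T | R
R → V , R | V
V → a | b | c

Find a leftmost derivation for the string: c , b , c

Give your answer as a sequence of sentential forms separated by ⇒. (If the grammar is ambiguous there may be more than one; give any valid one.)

T ⇒ R ⇒ V , R ⇒ c , R ⇒ c , V , R ⇒ c , b , R ⇒ c , b , V ⇒ c , b , c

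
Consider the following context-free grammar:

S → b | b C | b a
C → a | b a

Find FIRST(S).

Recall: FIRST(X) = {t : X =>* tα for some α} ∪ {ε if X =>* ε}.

We compute FIRST(S) using the standard algorithm.
FIRST(C) = {a, b}
FIRST(S) = {b}
Therefore, FIRST(S) = {b}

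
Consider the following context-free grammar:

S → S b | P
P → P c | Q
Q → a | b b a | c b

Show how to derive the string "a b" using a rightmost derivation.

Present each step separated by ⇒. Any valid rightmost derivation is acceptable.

S ⇒ S b ⇒ P b ⇒ Q b ⇒ a b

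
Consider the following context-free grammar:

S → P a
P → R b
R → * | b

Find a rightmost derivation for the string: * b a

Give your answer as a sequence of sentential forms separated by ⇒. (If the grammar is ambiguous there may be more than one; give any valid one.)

S ⇒ P a ⇒ R b a ⇒ * b a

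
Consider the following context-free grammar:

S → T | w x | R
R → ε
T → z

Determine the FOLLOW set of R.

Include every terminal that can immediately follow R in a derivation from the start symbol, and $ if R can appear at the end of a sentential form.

We compute FOLLOW(R) using the standard algorithm.
FOLLOW(S) starts with {$}.
FIRST(R) = {ε}
FIRST(S) = {w, z, ε}
FIRST(T) = {z}
FOLLOW(R) = {$}
FOLLOW(S) = {$}
FOLLOW(T) = {$}
Therefore, FOLLOW(R) = {$}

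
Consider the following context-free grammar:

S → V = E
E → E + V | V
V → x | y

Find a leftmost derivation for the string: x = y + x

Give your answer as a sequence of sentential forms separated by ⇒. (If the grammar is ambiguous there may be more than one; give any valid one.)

S ⇒ V = E ⇒ x = E ⇒ x = E + V ⇒ x = V + V ⇒ x = y + V ⇒ x = y + x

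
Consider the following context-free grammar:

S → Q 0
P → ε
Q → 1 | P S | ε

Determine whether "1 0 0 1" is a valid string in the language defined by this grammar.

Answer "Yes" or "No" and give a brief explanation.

No - no valid derivation exists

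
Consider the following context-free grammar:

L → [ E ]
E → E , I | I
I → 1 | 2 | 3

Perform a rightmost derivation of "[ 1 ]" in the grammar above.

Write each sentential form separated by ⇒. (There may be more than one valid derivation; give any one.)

L ⇒ [ E ] ⇒ [ I ] ⇒ [ 1 ]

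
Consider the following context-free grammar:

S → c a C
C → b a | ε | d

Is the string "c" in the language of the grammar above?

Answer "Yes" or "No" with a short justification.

No - no valid derivation exists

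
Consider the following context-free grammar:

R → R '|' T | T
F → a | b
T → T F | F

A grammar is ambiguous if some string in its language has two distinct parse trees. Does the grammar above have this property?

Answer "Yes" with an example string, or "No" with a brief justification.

No - the grammar is unambiguous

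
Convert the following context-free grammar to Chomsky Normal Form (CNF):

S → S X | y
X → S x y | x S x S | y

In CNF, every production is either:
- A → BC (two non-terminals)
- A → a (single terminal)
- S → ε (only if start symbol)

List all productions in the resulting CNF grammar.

S → y; TX → x; TY → y; X → y; S → S X; X → S X0; X0 → TX TY; X → TX X1; X1 → S X2; X2 → TX S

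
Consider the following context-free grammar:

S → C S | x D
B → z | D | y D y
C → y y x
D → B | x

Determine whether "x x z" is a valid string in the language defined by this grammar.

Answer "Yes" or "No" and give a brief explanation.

No - no valid derivation exists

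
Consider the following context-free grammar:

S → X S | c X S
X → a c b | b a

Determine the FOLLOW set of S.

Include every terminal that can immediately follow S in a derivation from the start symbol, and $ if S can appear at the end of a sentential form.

We compute FOLLOW(S) using the standard algorithm.
FOLLOW(S) starts with {$}.
FIRST(S) = {a, b, c}
FIRST(X) = {a, b}
FOLLOW(S) = {$}
FOLLOW(X) = {a, b, c}
Therefore, FOLLOW(S) = {$}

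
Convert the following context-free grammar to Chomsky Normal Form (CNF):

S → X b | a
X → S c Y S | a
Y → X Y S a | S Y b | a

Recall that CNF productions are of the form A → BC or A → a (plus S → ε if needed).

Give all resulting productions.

TB → b; S → a; TC → c; X → a; TA → a; Y → a; S → X TB; X → S X0; X0 → TC X1; X1 → Y S; Y → X X2; X2 → Y X3; X3 → S TA; Y → S X4; X4 → Y TB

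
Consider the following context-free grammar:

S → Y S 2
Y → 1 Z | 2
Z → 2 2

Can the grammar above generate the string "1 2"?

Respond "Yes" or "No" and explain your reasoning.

No - no valid derivation exists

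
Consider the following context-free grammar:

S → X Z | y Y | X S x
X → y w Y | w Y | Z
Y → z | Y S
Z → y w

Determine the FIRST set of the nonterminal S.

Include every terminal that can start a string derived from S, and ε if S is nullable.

We compute FIRST(S) using the standard algorithm.
FIRST(S) = {w, y}
FIRST(X) = {w, y}
FIRST(Y) = {z}
FIRST(Z) = {y}
Therefore, FIRST(S) = {w, y}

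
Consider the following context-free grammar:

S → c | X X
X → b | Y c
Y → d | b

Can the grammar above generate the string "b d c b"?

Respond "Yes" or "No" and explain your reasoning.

No - no valid derivation exists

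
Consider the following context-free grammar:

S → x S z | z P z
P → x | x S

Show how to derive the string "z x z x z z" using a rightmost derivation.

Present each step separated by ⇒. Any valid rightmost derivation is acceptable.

S ⇒ z P z ⇒ z x S z ⇒ z x z P z z ⇒ z x z x z z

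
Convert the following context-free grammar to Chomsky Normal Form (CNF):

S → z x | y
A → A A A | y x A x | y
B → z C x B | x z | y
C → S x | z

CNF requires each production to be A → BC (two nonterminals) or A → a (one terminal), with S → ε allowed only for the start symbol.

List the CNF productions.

TZ → z; TX → x; S → y; TY → y; A → y; B → y; C → z; S → TZ TX; A → A X0; X0 → A A; A → TY X1; X1 → TX X2; X2 → A TX; B → TZ X3; X3 → C X4; X4 → TX B; B → TX TZ; C → S TX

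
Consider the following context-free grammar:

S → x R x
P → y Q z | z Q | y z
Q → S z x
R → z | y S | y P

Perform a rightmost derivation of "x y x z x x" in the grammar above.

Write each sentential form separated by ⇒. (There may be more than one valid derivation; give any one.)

S ⇒ x R x ⇒ x y S x ⇒ x y x R x x ⇒ x y x z x x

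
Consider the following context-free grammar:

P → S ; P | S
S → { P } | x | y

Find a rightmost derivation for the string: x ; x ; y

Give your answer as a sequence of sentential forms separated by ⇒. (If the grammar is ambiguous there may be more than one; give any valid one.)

P ⇒ S ; P ⇒ S ; S ; P ⇒ S ; S ; S ⇒ S ; S ; y ⇒ S ; x ; y ⇒ x ; x ; y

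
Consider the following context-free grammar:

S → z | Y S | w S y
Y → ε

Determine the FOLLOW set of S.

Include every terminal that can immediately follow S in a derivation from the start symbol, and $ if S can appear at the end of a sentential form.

We compute FOLLOW(S) using the standard algorithm.
FOLLOW(S) starts with {$}.
FIRST(S) = {w, z}
FIRST(Y) = {ε}
FOLLOW(S) = {$, y}
FOLLOW(Y) = {w, z}
Therefore, FOLLOW(S) = {$, y}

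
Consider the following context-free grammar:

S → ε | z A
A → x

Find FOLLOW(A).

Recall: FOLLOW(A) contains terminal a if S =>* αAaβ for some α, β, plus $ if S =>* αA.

We compute FOLLOW(A) using the standard algorithm.
FOLLOW(S) starts with {$}.
FIRST(A) = {x}
FIRST(S) = {z, ε}
FOLLOW(A) = {$}
FOLLOW(S) = {$}
Therefore, FOLLOW(A) = {$}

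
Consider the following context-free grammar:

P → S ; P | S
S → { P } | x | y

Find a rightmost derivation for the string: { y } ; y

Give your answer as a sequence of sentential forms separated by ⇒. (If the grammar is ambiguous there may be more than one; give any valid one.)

P ⇒ S ; P ⇒ S ; S ⇒ S ; y ⇒ { P } ; y ⇒ { S } ; y ⇒ { y } ; y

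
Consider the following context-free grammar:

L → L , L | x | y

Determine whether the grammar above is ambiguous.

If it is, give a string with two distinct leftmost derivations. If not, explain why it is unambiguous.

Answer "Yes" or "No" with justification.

Yes - the string 'x , x , x , y , y , y' has two distinct leftmost derivations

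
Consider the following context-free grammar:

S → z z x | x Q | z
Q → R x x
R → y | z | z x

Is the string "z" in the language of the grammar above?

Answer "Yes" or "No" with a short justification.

Yes - a valid derivation exists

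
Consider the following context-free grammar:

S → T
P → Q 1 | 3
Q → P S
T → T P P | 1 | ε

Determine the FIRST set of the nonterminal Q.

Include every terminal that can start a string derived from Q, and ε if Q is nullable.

We compute FIRST(Q) using the standard algorithm.
FIRST(P) = {3}
FIRST(Q) = {3}
FIRST(S) = {1, 3, ε}
FIRST(T) = {1, 3, ε}
Therefore, FIRST(Q) = {3}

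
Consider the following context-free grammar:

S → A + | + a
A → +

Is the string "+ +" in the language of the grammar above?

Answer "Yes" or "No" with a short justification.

Yes - a valid derivation exists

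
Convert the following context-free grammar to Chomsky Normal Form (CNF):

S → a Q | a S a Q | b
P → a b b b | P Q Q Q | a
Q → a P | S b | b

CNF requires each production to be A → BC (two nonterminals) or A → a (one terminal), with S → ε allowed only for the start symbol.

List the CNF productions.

TA → a; S → b; TB → b; P → a; Q → b; S → TA Q; S → TA X0; X0 → S X1; X1 → TA Q; P → TA X2; X2 → TB X3; X3 → TB TB; P → P X4; X4 → Q X5; X5 → Q Q; Q → TA P; Q → S TB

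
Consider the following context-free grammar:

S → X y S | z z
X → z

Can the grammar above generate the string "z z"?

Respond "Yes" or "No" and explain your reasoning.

Yes - a valid derivation exists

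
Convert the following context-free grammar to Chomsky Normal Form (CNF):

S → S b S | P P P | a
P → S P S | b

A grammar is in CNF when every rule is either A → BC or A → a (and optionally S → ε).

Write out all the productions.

TB → b; S → a; P → b; S → S X0; X0 → TB S; S → P X1; X1 → P P; P → S X2; X2 → P S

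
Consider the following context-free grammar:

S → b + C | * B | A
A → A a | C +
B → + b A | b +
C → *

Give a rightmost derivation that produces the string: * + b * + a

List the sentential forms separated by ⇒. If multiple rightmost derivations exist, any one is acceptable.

S ⇒ * B ⇒ * + b A ⇒ * + b A a ⇒ * + b C + a ⇒ * + b * + a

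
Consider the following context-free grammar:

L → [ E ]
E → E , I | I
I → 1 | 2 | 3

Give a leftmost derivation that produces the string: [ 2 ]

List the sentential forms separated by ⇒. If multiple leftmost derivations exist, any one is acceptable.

L ⇒ [ E ] ⇒ [ I ] ⇒ [ 2 ]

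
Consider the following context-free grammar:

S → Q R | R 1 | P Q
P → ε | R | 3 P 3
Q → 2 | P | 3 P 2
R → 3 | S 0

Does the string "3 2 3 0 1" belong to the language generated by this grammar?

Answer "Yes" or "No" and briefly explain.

Yes - a valid derivation exists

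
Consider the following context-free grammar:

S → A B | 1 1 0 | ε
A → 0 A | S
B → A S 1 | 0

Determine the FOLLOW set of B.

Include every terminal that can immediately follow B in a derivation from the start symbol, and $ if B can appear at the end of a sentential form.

We compute FOLLOW(B) using the standard algorithm.
FOLLOW(S) starts with {$}.
FIRST(A) = {0, 1, ε}
FIRST(B) = {0, 1}
FIRST(S) = {0, 1, ε}
FOLLOW(A) = {0, 1}
FOLLOW(B) = {$, 0, 1}
FOLLOW(S) = {$, 0, 1}
Therefore, FOLLOW(B) = {$, 0, 1}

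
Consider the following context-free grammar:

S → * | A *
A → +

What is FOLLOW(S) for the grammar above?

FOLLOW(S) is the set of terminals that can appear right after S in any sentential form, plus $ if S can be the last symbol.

We compute FOLLOW(S) using the standard algorithm.
FOLLOW(S) starts with {$}.
FIRST(A) = {+}
FIRST(S) = {*, +}
FOLLOW(A) = {*}
FOLLOW(S) = {$}
Therefore, FOLLOW(S) = {$}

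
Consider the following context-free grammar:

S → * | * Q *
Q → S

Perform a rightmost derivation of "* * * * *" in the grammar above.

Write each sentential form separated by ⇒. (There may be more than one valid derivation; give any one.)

S ⇒ * Q * ⇒ * S * ⇒ * * Q * * ⇒ * * S * * ⇒ * * * * *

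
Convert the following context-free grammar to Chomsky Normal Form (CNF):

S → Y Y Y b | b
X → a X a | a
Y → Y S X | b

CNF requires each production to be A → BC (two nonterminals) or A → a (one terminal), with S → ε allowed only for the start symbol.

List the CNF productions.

TB → b; S → b; TA → a; X → a; Y → b; S → Y X0; X0 → Y X1; X1 → Y TB; X → TA X2; X2 → X TA; Y → Y X3; X3 → S X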